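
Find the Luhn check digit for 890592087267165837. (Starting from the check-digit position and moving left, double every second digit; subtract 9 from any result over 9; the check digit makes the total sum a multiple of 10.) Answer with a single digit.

Partial digits right→left: 7 3 8 5 6 1 7 6 2 7 8 0 2 9 5 0 9 8
Double every second digit counting from the check-digit position (so the 1st, 3rd, 5th, ... of the partial from the right).
  doubled (with −9 where >9): 5 7 3 5 4 7 4 1 9 → sum 45
  kept as-is: 3 5 1 6 7 0 9 0 8 → sum 39
Total = 45 + 39 = 84.
Check digit = (10 − (84 mod 10)) mod 10 = 6.

6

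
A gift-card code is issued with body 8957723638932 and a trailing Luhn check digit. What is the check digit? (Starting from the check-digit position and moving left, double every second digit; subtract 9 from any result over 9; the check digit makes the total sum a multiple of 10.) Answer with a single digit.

7

Partial digits right→left: 2 3 9 8 3 6 3 2 7 7 5 9 8
Double every second digit counting from the check-digit position (so the 1st, 3rd, 5th, ... of the partial from the right).
  doubled (with −9 where >9): 4 9 6 6 5 1 7 → sum 38
  kept as-is: 3 8 6 2 7 9 → sum 35
Total = 38 + 35 = 73.
Check digit = (10 − (73 mod 10)) mod 10 = 7.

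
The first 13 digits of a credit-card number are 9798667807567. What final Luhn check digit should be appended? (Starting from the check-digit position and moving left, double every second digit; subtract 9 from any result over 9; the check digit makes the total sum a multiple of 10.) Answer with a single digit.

6

Partial digits right→left: 7 6 5 7 0 8 7 6 6 8 9 7 9
Double every second digit counting from the check-digit position (so the 1st, 3rd, 5th, ... of the partial from the right).
  doubled (with −9 where >9): 5 1 0 5 3 9 9 → sum 32
  kept as-is: 6 7 8 6 8 7 → sum 42
Total = 32 + 42 = 74.
Check digit = (10 − (74 mod 10)) mod 10 = 6.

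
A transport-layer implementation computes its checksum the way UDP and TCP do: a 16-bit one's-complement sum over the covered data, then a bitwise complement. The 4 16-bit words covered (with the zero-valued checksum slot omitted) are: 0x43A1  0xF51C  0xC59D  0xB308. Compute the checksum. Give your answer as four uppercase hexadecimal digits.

One's-complement addition (fold any carry out of bit 15 back into bit 0):
  0x43A1 + 0xF51C = 0x138BD → wrap carry → 0x38BE
  0x38BE + 0xC59D = 0x0FE5B
  0xFE5B + 0xB308 = 0x1B163 → wrap carry → 0xB164
One's-complement sum = 0xB164.
Checksum = ~0xB164 & 0xFFFF = 0x4E9B.

4E9B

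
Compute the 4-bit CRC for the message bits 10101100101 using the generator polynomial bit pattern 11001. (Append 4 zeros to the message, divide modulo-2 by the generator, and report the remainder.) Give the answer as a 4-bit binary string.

0110

Append 4 zeros: 101011001010000. Divide by 11001 (XOR where the leading bit is 1):
  pos 0: 10101 XOR 11001 = 01100
  pos 1: 11001 XOR 11001 = 00000
  pos 8: 10100 XOR 11001 = 01101
  pos 9: 11010 XOR 11001 = 00011
Remainder (last 4 bits) = 0110. This is the CRC / FCS.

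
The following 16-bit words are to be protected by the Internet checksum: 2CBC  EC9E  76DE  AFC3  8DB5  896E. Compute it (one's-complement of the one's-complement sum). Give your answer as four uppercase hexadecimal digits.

One's-complement addition (fold any carry out of bit 15 back into bit 0):
  0x2CBC + 0xEC9E = 0x1195A → wrap carry → 0x195B
  0x195B + 0x76DE = 0x09039
  0x9039 + 0xAFC3 = 0x13FFC → wrap carry → 0x3FFD
  0x3FFD + 0x8DB5 = 0x0CDB2
  0xCDB2 + 0x896E = 0x15720 → wrap carry → 0x5721
One's-complement sum = 0x5721.
Checksum = ~0x5721 & 0xFFFF = 0xA8DE.

A8DE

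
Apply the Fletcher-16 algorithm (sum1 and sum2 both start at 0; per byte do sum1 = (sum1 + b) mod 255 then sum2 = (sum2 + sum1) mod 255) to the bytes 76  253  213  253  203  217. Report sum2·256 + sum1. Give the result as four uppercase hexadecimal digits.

Running sums (mod 255):
  after byte 0 (76): sum1=76, sum2=76
  after byte 1 (253): sum1=74, sum2=150
  after byte 2 (213): sum1=32, sum2=182
  after byte 3 (253): sum1=30, sum2=212
  after byte 4 (203): sum1=233, sum2=190
  after byte 5 (217): sum1=195, sum2=130
Checksum = sum2·256 + sum1 = 130·256 + 195 = 33475 = 0x82C3.

82C3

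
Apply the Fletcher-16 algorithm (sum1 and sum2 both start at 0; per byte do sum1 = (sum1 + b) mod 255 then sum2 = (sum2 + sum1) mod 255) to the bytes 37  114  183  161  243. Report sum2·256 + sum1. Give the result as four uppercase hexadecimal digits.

E1E4

Running sums (mod 255):
  after byte 0 (37): sum1=37, sum2=37
  after byte 1 (114): sum1=151, sum2=188
  after byte 2 (183): sum1=79, sum2=12
  after byte 3 (161): sum1=240, sum2=252
  after byte 4 (243): sum1=228, sum2=225
Checksum = sum2·256 + sum1 = 225·256 + 228 = 57828 = 0xE1E4.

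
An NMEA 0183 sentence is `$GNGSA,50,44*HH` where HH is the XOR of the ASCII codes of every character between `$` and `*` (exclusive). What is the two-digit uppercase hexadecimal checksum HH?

59

XOR the ASCII codes of the payload characters:
  'G' = 0x47 → acc = 0x47
  'N' = 0x4E → acc = 0x09
  'G' = 0x47 → acc = 0x4E
  'S' = 0x53 → acc = 0x1D
  'A' = 0x41 → acc = 0x5C
  ',' = 0x2C → acc = 0x70
  '5' = 0x35 → acc = 0x45
  '0' = 0x30 → acc = 0x75
  ',' = 0x2C → acc = 0x59
  '4' = 0x34 → acc = 0x6D
  '4' = 0x34 → acc = 0x59
Checksum = 0x59.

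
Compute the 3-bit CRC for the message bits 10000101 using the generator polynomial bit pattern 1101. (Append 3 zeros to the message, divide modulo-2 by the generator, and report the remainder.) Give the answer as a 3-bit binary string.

011

Append 3 zeros: 10000101000. Divide by 1101 (XOR where the leading bit is 1):
  pos 0: 1000 XOR 1101 = 0101
  pos 1: 1010 XOR 1101 = 0111
  pos 2: 1111 XOR 1101 = 0010
  pos 4: 1001 XOR 1101 = 0100
  pos 5: 1000 XOR 1101 = 0101
  pos 6: 1010 XOR 1101 = 0111
  pos 7: 1110 XOR 1101 = 0011
Remainder (last 3 bits) = 011. This is the CRC / FCS.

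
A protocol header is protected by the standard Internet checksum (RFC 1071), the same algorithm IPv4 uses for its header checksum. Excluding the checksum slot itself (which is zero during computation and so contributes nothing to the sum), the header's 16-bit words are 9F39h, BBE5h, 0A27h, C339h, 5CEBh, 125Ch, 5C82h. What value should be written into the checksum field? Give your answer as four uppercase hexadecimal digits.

0BB6

One's-complement addition (fold any carry out of bit 15 back into bit 0):
  0x9F39 + 0xBBE5 = 0x15B1E → wrap carry → 0x5B1F
  0x5B1F + 0x0A27 = 0x06546
  0x6546 + 0xC339 = 0x1287F → wrap carry → 0x2880
  0x2880 + 0x5CEB = 0x0856B
  0x856B + 0x125C = 0x097C7
  0x97C7 + 0x5C82 = 0x0F449
One's-complement sum = 0xF449.
Checksum = ~0xF449 & 0xFFFF = 0x0BB6.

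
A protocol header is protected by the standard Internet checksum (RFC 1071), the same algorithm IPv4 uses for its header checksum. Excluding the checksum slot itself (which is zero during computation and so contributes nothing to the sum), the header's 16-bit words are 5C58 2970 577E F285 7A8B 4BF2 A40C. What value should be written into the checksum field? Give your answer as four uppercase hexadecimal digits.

C5A8

One's-complement addition (fold any carry out of bit 15 back into bit 0):
  0x5C58 + 0x2970 = 0x085C8
  0x85C8 + 0x577E = 0x0DD46
  0xDD46 + 0xF285 = 0x1CFCB → wrap carry → 0xCFCC
  0xCFCC + 0x7A8B = 0x14A57 → wrap carry → 0x4A58
  0x4A58 + 0x4BF2 = 0x0964A
  0x964A + 0xA40C = 0x13A56 → wrap carry → 0x3A57
One's-complement sum = 0x3A57.
Checksum = ~0x3A57 & 0xFFFF = 0xC5A8.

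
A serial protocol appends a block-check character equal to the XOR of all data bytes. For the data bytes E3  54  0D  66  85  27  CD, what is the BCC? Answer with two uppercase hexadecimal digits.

B3

XOR the bytes together:
  start with 0xE3
  0xE3 ⊕ 0x54 = 0xB7
  0xB7 ⊕ 0x0D = 0xBA
  0xBA ⊕ 0x66 = 0xDC
  0xDC ⊕ 0x85 = 0x59
  0x59 ⊕ 0x27 = 0x7E
  0x7E ⊕ 0xCD = 0xB3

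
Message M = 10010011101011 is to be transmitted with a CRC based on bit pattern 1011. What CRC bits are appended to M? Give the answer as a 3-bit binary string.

Append 3 zeros: 10010011101011000. Divide by 1011 (XOR where the leading bit is 1):
  pos 0: 1001 XOR 1011 = 0010
  pos 2: 1000 XOR 1011 = 0011
  pos 4: 1111 XOR 1011 = 0100
  pos 5: 1001 XOR 1011 = 0010
  pos 7: 1001 XOR 1011 = 0010
  pos 9: 1001 XOR 1011 = 0010
  pos 11: 1010 XOR 1011 = 0001
Remainder (last 3 bits) = 100. This is the CRC / FCS.

100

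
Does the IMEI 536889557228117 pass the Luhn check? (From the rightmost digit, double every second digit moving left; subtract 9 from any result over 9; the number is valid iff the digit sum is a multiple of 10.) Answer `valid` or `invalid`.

invalid

From the right, keep odd positions and double even positions (subtract 9 from any doubled value over 9):
  doubled (positions 2,4,...): 2 7 4 1 9 7 6 → sum 36
  kept (positions 1,3,...): 7 1 2 7 5 8 6 5 → sum 41
Total = 77.
77 mod 10 = 7, so the number is invalid.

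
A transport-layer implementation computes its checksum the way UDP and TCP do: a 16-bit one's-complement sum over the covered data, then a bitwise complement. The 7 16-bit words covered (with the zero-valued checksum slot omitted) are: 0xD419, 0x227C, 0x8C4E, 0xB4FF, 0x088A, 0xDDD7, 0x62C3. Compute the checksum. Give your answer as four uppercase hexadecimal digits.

One's-complement addition (fold any carry out of bit 15 back into bit 0):
  0xD419 + 0x227C = 0x0F695
  0xF695 + 0x8C4E = 0x182E3 → wrap carry → 0x82E4
  0x82E4 + 0xB4FF = 0x137E3 → wrap carry → 0x37E4
  0x37E4 + 0x088A = 0x0406E
  0x406E + 0xDDD7 = 0x11E45 → wrap carry → 0x1E46
  0x1E46 + 0x62C3 = 0x08109
One's-complement sum = 0x8109.
Checksum = ~0x8109 & 0xFFFF = 0x7EF6.

7EF6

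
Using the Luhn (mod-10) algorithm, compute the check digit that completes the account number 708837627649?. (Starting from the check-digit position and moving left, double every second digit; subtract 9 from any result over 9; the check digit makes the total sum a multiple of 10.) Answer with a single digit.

7

Partial digits right→left: 9 4 6 7 2 6 7 3 8 8 0 7
Double every second digit counting from the check-digit position (so the 1st, 3rd, 5th, ... of the partial from the right).
  doubled (with −9 where >9): 9 3 4 5 7 0 → sum 28
  kept as-is: 4 7 6 3 8 7 → sum 35
Total = 28 + 35 = 63.
Check digit = (10 − (63 mod 10)) mod 10 = 7.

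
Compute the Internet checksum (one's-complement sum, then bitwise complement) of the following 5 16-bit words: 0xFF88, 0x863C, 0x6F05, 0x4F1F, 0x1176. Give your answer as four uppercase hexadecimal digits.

AA9F

One's-complement addition (fold any carry out of bit 15 back into bit 0):
  0xFF88 + 0x863C = 0x185C4 → wrap carry → 0x85C5
  0x85C5 + 0x6F05 = 0x0F4CA
  0xF4CA + 0x4F1F = 0x143E9 → wrap carry → 0x43EA
  0x43EA + 0x1176 = 0x05560
One's-complement sum = 0x5560.
Checksum = ~0x5560 & 0xFFFF = 0xAA9F.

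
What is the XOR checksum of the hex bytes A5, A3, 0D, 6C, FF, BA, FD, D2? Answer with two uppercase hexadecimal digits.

0D

XOR the bytes together:
  start with 0xA5
  0xA5 ⊕ 0xA3 = 0x06
  0x06 ⊕ 0x0D = 0x0B
  0x0B ⊕ 0x6C = 0x67
  0x67 ⊕ 0xFF = 0x98
  0x98 ⊕ 0xBA = 0x22
  0x22 ⊕ 0xFD = 0xDF
  0xDF ⊕ 0xD2 = 0x0D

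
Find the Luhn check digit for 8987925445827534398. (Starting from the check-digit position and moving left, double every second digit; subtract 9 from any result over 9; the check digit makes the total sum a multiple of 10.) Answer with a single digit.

Partial digits right→left: 8 9 3 4 3 5 7 2 8 5 4 4 5 2 9 7 8 9 8
Double every second digit counting from the check-digit position (so the 1st, 3rd, 5th, ... of the partial from the right).
  doubled (with −9 where >9): 7 6 6 5 7 8 1 9 7 7 → sum 63
  kept as-is: 9 4 5 2 5 4 2 7 9 → sum 47
Total = 63 + 47 = 110.
Check digit = (10 − (110 mod 10)) mod 10 = 0.

0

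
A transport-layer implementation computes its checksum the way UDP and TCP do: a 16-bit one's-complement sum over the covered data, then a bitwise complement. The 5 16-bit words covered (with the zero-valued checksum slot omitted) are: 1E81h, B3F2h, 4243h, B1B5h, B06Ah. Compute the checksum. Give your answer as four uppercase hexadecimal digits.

8928

One's-complement addition (fold any carry out of bit 15 back into bit 0):
  0x1E81 + 0xB3F2 = 0x0D273
  0xD273 + 0x4243 = 0x114B6 → wrap carry → 0x14B7
  0x14B7 + 0xB1B5 = 0x0C66C
  0xC66C + 0xB06A = 0x176D6 → wrap carry → 0x76D7
One's-complement sum = 0x76D7.
Checksum = ~0x76D7 & 0xFFFF = 0x8928.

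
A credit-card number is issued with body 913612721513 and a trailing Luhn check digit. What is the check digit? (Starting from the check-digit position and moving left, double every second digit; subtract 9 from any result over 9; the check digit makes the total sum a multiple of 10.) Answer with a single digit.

Partial digits right→left: 3 1 5 1 2 7 2 1 6 3 1 9
Double every second digit counting from the check-digit position (so the 1st, 3rd, 5th, ... of the partial from the right).
  doubled (with −9 where >9): 6 1 4 4 3 2 → sum 20
  kept as-is: 1 1 7 1 3 9 → sum 22
Total = 20 + 22 = 42.
Check digit = (10 − (42 mod 10)) mod 10 = 8.

8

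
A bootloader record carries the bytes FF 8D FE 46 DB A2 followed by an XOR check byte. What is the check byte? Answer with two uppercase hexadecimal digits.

B3

XOR the bytes together:
  start with 0xFF
  0xFF ⊕ 0x8D = 0x72
  0x72 ⊕ 0xFE = 0x8C
  0x8C ⊕ 0x46 = 0xCA
  0xCA ⊕ 0xDB = 0x11
  0x11 ⊕ 0xA2 = 0xB3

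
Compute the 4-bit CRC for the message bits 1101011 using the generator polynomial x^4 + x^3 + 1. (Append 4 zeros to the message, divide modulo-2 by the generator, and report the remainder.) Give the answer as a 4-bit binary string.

1010

Append 4 zeros: 11010110000. Divide by 11001 (XOR where the leading bit is 1):
  pos 0: 11010 XOR 11001 = 00011
  pos 3: 11110 XOR 11001 = 00111
  pos 5: 11100 XOR 11001 = 00101
Remainder (last 4 bits) = 1010. This is the CRC / FCS.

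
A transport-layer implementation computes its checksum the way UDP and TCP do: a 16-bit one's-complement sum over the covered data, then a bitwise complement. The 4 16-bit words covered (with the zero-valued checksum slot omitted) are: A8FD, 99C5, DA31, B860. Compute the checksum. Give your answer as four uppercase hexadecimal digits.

One's-complement addition (fold any carry out of bit 15 back into bit 0):
  0xA8FD + 0x99C5 = 0x142C2 → wrap carry → 0x42C3
  0x42C3 + 0xDA31 = 0x11CF4 → wrap carry → 0x1CF5
  0x1CF5 + 0xB860 = 0x0D555
One's-complement sum = 0xD555.
Checksum = ~0xD555 & 0xFFFF = 0x2AAA.

2AAA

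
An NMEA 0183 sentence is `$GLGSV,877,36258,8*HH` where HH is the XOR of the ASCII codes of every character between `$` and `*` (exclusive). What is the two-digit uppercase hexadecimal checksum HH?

5F

XOR the ASCII codes of the payload characters:
  'G' = 0x47 → acc = 0x47
  'L' = 0x4C → acc = 0x0B
  'G' = 0x47 → acc = 0x4C
  'S' = 0x53 → acc = 0x1F
  'V' = 0x56 → acc = 0x49
  ',' = 0x2C → acc = 0x65
  '8' = 0x38 → acc = 0x5D
  '7' = 0x37 → acc = 0x6A
  '7' = 0x37 → acc = 0x5D
  ',' = 0x2C → acc = 0x71
  '3' = 0x33 → acc = 0x42
  '6' = 0x36 → acc = 0x74
  '2' = 0x32 → acc = 0x46
  '5' = 0x35 → acc = 0x73
  '8' = 0x38 → acc = 0x4B
  ',' = 0x2C → acc = 0x67
  '8' = 0x38 → acc = 0x5F
Checksum = 0x5F.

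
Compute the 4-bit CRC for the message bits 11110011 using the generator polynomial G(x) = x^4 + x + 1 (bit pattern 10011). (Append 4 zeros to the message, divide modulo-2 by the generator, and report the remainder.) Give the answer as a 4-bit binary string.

0011

Append 4 zeros: 111100110000. Divide by 10011 (XOR where the leading bit is 1):
  pos 0: 11110 XOR 10011 = 01101
  pos 1: 11010 XOR 10011 = 01001
  pos 2: 10011 XOR 10011 = 00000
  pos 7: 10000 XOR 10011 = 00011
Remainder (last 4 bits) = 0011. This is the CRC / FCS.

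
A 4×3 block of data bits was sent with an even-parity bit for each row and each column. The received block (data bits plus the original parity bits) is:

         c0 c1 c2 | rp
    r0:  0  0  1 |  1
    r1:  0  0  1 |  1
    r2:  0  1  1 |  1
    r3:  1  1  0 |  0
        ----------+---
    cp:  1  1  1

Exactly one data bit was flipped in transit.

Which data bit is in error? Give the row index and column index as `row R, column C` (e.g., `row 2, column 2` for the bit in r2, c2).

row 2, column 1

Recompute each row's even parity and compare to rp:
  r0: data parity 1, sent rp 1 → ok
  r1: data parity 1, sent rp 1 → ok
  r2: data parity 0, sent rp 1 → mismatch
  r3: data parity 0, sent rp 0 → ok
Recompute each column's even parity and compare to cp:
  c0: data parity 1, sent cp 1 → ok
  c1: data parity 0, sent cp 1 → mismatch
  c2: data parity 1, sent cp 1 → ok
Exactly one row (r2) and one column (c1) fail → the flipped bit is at their intersection.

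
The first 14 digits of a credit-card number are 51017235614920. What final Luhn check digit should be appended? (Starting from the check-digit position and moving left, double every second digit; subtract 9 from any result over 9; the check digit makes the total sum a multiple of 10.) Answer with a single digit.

3

Partial digits right→left: 0 2 9 4 1 6 5 3 2 7 1 0 1 5
Double every second digit counting from the check-digit position (so the 1st, 3rd, 5th, ... of the partial from the right).
  doubled (with −9 where >9): 0 9 2 1 4 2 2 → sum 20
  kept as-is: 2 4 6 3 7 0 5 → sum 27
Total = 20 + 27 = 47.
Check digit = (10 − (47 mod 10)) mod 10 = 3.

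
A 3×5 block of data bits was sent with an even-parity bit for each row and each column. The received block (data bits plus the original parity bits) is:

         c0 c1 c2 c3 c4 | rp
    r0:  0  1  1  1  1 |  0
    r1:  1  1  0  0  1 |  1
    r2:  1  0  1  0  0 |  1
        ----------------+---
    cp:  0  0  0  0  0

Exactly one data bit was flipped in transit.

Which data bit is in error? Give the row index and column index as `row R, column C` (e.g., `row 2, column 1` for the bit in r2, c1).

row 2, column 3

Recompute each row's even parity and compare to rp:
  r0: data parity 0, sent rp 0 → ok
  r1: data parity 1, sent rp 1 → ok
  r2: data parity 0, sent rp 1 → mismatch
Recompute each column's even parity and compare to cp:
  c0: data parity 0, sent cp 0 → ok
  c1: data parity 0, sent cp 0 → ok
  c2: data parity 0, sent cp 0 → ok
  c3: data parity 1, sent cp 0 → mismatch
  c4: data parity 0, sent cp 0 → ok
Exactly one row (r2) and one column (c3) fail → the flipped bit is at their intersection.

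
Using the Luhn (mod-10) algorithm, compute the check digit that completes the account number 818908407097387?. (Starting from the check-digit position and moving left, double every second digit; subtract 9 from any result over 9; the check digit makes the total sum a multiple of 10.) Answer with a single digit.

0

Partial digits right→left: 7 8 3 7 9 0 7 0 4 8 0 9 8 1 8
Double every second digit counting from the check-digit position (so the 1st, 3rd, 5th, ... of the partial from the right).
  doubled (with −9 where >9): 5 6 9 5 8 0 7 7 → sum 47
  kept as-is: 8 7 0 0 8 9 1 → sum 33
Total = 47 + 33 = 80.
Check digit = (10 − (80 mod 10)) mod 10 = 0.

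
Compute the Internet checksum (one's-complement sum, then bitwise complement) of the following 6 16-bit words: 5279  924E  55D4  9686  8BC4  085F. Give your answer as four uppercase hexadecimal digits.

9AB9

One's-complement addition (fold any carry out of bit 15 back into bit 0):
  0x5279 + 0x924E = 0x0E4C7
  0xE4C7 + 0x55D4 = 0x13A9B → wrap carry → 0x3A9C
  0x3A9C + 0x9686 = 0x0D122
  0xD122 + 0x8BC4 = 0x15CE6 → wrap carry → 0x5CE7
  0x5CE7 + 0x085F = 0x06546
One's-complement sum = 0x6546.
Checksum = ~0x6546 & 0xFFFF = 0x9AB9.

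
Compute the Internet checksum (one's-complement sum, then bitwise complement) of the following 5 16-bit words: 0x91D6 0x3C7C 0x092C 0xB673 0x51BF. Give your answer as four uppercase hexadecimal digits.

204E

One's-complement addition (fold any carry out of bit 15 back into bit 0):
  0x91D6 + 0x3C7C = 0x0CE52
  0xCE52 + 0x092C = 0x0D77E
  0xD77E + 0xB673 = 0x18DF1 → wrap carry → 0x8DF2
  0x8DF2 + 0x51BF = 0x0DFB1
One's-complement sum = 0xDFB1.
Checksum = ~0xDFB1 & 0xFFFF = 0x204E.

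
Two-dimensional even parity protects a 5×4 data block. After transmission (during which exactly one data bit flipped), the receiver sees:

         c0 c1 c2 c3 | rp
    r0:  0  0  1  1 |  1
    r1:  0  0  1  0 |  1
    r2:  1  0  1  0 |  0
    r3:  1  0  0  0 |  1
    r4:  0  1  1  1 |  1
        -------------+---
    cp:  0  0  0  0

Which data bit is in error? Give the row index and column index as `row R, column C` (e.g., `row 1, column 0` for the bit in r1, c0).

Recompute each row's even parity and compare to rp:
  r0: data parity 0, sent rp 1 → mismatch
  r1: data parity 1, sent rp 1 → ok
  r2: data parity 0, sent rp 0 → ok
  r3: data parity 1, sent rp 1 → ok
  r4: data parity 1, sent rp 1 → ok
Recompute each column's even parity and compare to cp:
  c0: data parity 0, sent cp 0 → ok
  c1: data parity 1, sent cp 0 → mismatch
  c2: data parity 0, sent cp 0 → ok
  c3: data parity 0, sent cp 0 → ok
Exactly one row (r0) and one column (c1) fail → the flipped bit is at their intersection.

row 0, column 1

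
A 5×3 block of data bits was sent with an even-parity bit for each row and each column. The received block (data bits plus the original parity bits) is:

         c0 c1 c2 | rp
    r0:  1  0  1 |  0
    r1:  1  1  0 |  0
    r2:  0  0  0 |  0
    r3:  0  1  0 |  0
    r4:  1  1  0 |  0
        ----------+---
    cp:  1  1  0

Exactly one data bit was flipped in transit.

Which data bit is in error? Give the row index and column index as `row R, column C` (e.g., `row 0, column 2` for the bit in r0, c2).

row 3, column 2

Recompute each row's even parity and compare to rp:
  r0: data parity 0, sent rp 0 → ok
  r1: data parity 0, sent rp 0 → ok
  r2: data parity 0, sent rp 0 → ok
  r3: data parity 1, sent rp 0 → mismatch
  r4: data parity 0, sent rp 0 → ok
Recompute each column's even parity and compare to cp:
  c0: data parity 1, sent cp 1 → ok
  c1: data parity 1, sent cp 1 → ok
  c2: data parity 1, sent cp 0 → mismatch
Exactly one row (r3) and one column (c2) fail → the flipped bit is at their intersection.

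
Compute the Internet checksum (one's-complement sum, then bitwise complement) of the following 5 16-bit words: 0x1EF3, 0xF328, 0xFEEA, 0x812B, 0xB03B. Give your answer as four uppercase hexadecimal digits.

One's-complement addition (fold any carry out of bit 15 back into bit 0):
  0x1EF3 + 0xF328 = 0x1121B → wrap carry → 0x121C
  0x121C + 0xFEEA = 0x11106 → wrap carry → 0x1107
  0x1107 + 0x812B = 0x09232
  0x9232 + 0xB03B = 0x1426D → wrap carry → 0x426E
One's-complement sum = 0x426E.
Checksum = ~0x426E & 0xFFFF = 0xBD91.

BD91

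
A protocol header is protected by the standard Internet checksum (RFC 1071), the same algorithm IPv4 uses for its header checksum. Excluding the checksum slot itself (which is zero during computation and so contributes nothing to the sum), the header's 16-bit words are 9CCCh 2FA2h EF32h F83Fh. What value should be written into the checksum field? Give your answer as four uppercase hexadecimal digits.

4C1E

One's-complement addition (fold any carry out of bit 15 back into bit 0):
  0x9CCC + 0x2FA2 = 0x0CC6E
  0xCC6E + 0xEF32 = 0x1BBA0 → wrap carry → 0xBBA1
  0xBBA1 + 0xF83F = 0x1B3E0 → wrap carry → 0xB3E1
One's-complement sum = 0xB3E1.
Checksum = ~0xB3E1 & 0xFFFF = 0x4C1E.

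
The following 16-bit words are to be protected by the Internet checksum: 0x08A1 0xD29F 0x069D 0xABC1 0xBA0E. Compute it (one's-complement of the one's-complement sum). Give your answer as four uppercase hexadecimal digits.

One's-complement addition (fold any carry out of bit 15 back into bit 0):
  0x08A1 + 0xD29F = 0x0DB40
  0xDB40 + 0x069D = 0x0E1DD
  0xE1DD + 0xABC1 = 0x18D9E → wrap carry → 0x8D9F
  0x8D9F + 0xBA0E = 0x147AD → wrap carry → 0x47AE
One's-complement sum = 0x47AE.
Checksum = ~0x47AE & 0xFFFF = 0xB851.

B851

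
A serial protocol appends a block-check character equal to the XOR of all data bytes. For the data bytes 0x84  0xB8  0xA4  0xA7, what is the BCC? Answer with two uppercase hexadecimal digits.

XOR the bytes together:
  start with 0x84
  0x84 ⊕ 0xB8 = 0x3C
  0x3C ⊕ 0xA4 = 0x98
  0x98 ⊕ 0xA7 = 0x3F

3F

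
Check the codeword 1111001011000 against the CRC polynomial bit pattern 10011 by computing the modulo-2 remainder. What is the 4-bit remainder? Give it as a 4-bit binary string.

Modulo-2 division of 1111001011000 by 10011:
  pos 0: 11110 XOR 10011 = 01101
  pos 1: 11010 XOR 10011 = 01001
  pos 2: 10011 XOR 10011 = 00000
  pos 8: 11000 XOR 10011 = 01011
Remainder = 1011 (nonzero — an error is detected).

1011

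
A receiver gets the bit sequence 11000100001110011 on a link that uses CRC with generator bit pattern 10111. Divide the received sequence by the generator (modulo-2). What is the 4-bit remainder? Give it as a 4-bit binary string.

Modulo-2 division of 11000100001110011 by 10111:
  pos 0: 11000 XOR 10111 = 01111
  pos 1: 11111 XOR 10111 = 01000
  pos 2: 10000 XOR 10111 = 00111
  pos 4: 11100 XOR 10111 = 01011
  pos 5: 10110 XOR 10111 = 00001
  pos 9: 11110 XOR 10111 = 01001
  pos 10: 10010 XOR 10111 = 00101
  pos 12: 10111 XOR 10111 = 00000
Remainder = 0000 (zero — the frame passes the CRC check).

0000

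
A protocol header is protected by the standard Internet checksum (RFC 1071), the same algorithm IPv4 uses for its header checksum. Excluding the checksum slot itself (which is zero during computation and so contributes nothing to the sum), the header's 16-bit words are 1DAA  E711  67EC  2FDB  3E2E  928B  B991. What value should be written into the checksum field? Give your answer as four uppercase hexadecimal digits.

D930

One's-complement addition (fold any carry out of bit 15 back into bit 0):
  0x1DAA + 0xE711 = 0x104BB → wrap carry → 0x04BC
  0x04BC + 0x67EC = 0x06CA8
  0x6CA8 + 0x2FDB = 0x09C83
  0x9C83 + 0x3E2E = 0x0DAB1
  0xDAB1 + 0x928B = 0x16D3C → wrap carry → 0x6D3D
  0x6D3D + 0xB991 = 0x126CE → wrap carry → 0x26CF
One's-complement sum = 0x26CF.
Checksum = ~0x26CF & 0xFFFF = 0xD930.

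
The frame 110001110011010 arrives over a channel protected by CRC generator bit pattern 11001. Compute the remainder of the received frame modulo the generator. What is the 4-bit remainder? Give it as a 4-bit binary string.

0101

Modulo-2 division of 110001110011010 by 11001:
  pos 0: 11000 XOR 11001 = 00001
  pos 4: 11110 XOR 11001 = 00111
  pos 6: 11101 XOR 11001 = 00100
  pos 8: 10010 XOR 11001 = 01011
  pos 9: 10111 XOR 11001 = 01110
  pos 10: 11100 XOR 11001 = 00101
Remainder = 0101 (nonzero — an error is detected).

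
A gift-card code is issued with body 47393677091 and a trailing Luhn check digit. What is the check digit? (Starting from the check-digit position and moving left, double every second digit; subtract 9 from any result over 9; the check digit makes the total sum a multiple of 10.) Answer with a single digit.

5

Partial digits right→left: 1 9 0 7 7 6 3 9 3 7 4
Double every second digit counting from the check-digit position (so the 1st, 3rd, 5th, ... of the partial from the right).
  doubled (with −9 where >9): 2 0 5 6 6 8 → sum 27
  kept as-is: 9 7 6 9 7 → sum 38
Total = 27 + 38 = 65.
Check digit = (10 − (65 mod 10)) mod 10 = 5.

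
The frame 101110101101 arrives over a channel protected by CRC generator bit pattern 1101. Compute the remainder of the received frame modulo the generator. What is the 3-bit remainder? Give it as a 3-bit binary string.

011

Modulo-2 division of 101110101101 by 1101:
  pos 0: 1011 XOR 1101 = 0110
  pos 1: 1101 XOR 1101 = 0000
  pos 6: 1011 XOR 1101 = 0110
  pos 7: 1100 XOR 1101 = 0001
Remainder = 011 (nonzero — an error is detected).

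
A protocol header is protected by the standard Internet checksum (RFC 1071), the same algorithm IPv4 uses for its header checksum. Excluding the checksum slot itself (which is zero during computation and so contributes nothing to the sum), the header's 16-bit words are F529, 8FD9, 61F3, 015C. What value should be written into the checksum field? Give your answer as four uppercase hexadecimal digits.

One's-complement addition (fold any carry out of bit 15 back into bit 0):
  0xF529 + 0x8FD9 = 0x18502 → wrap carry → 0x8503
  0x8503 + 0x61F3 = 0x0E6F6
  0xE6F6 + 0x015C = 0x0E852
One's-complement sum = 0xE852.
Checksum = ~0xE852 & 0xFFFF = 0x17AD.

17AD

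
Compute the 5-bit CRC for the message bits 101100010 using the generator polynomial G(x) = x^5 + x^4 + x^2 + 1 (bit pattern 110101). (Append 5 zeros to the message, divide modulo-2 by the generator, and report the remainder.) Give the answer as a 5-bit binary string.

11011

Append 5 zeros: 10110001000000. Divide by 110101 (XOR where the leading bit is 1):
  pos 0: 101100 XOR 110101 = 011001
  pos 1: 110010 XOR 110101 = 000111
  pos 4: 111100 XOR 110101 = 001001
  pos 6: 100100 XOR 110101 = 010001
  pos 7: 100010 XOR 110101 = 010111
  pos 8: 101110 XOR 110101 = 011011
Remainder (last 5 bits) = 11011. This is the CRC / FCS.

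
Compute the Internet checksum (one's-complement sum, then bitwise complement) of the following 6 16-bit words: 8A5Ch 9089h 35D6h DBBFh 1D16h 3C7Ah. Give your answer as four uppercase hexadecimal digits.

79F3

One's-complement addition (fold any carry out of bit 15 back into bit 0):
  0x8A5C + 0x9089 = 0x11AE5 → wrap carry → 0x1AE6
  0x1AE6 + 0x35D6 = 0x050BC
  0x50BC + 0xDBBF = 0x12C7B → wrap carry → 0x2C7C
  0x2C7C + 0x1D16 = 0x04992
  0x4992 + 0x3C7A = 0x0860C
One's-complement sum = 0x860C.
Checksum = ~0x860C & 0xFFFF = 0x79F3.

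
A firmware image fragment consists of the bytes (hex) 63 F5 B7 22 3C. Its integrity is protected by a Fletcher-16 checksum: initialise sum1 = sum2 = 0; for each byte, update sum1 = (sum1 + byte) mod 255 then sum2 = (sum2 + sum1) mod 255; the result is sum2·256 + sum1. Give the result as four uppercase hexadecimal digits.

Running sums (mod 255):
  after byte 0 (63): sum1=99, sum2=99
  after byte 1 (F5): sum1=89, sum2=188
  after byte 2 (B7): sum1=17, sum2=205
  after byte 3 (22): sum1=51, sum2=1
  after byte 4 (3C): sum1=111, sum2=112
Checksum = sum2·256 + sum1 = 112·256 + 111 = 28783 = 0x706F.

706F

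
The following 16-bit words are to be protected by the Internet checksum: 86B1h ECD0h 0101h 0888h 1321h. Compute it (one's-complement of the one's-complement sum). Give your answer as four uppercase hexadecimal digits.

6FD3

One's-complement addition (fold any carry out of bit 15 back into bit 0):
  0x86B1 + 0xECD0 = 0x17381 → wrap carry → 0x7382
  0x7382 + 0x0101 = 0x07483
  0x7483 + 0x0888 = 0x07D0B
  0x7D0B + 0x1321 = 0x0902C
One's-complement sum = 0x902C.
Checksum = ~0x902C & 0xFFFF = 0x6FD3.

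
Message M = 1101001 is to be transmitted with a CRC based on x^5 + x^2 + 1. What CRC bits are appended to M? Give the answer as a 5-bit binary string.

11110

Append 5 zeros: 110100100000. Divide by 100101 (XOR where the leading bit is 1):
  pos 0: 110100 XOR 100101 = 010001
  pos 1: 100011 XOR 100101 = 000110
  pos 4: 110000 XOR 100101 = 010101
  pos 5: 101010 XOR 100101 = 001111
Remainder (last 5 bits) = 11110. This is the CRC / FCS.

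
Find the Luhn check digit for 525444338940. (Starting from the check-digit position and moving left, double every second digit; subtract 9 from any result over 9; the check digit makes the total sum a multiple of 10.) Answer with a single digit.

Partial digits right→left: 0 4 9 8 3 3 4 4 4 5 2 5
Double every second digit counting from the check-digit position (so the 1st, 3rd, 5th, ... of the partial from the right).
  doubled (with −9 where >9): 0 9 6 8 8 4 → sum 35
  kept as-is: 4 8 3 4 5 5 → sum 29
Total = 35 + 29 = 64.
Check digit = (10 − (64 mod 10)) mod 10 = 6.

6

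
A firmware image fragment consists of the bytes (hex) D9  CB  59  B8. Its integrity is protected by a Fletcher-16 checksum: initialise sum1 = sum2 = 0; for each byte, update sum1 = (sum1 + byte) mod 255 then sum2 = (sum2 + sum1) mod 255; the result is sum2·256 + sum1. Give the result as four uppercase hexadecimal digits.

Running sums (mod 255):
  after byte 0 (D9): sum1=217, sum2=217
  after byte 1 (CB): sum1=165, sum2=127
  after byte 2 (59): sum1=254, sum2=126
  after byte 3 (B8): sum1=183, sum2=54
Checksum = sum2·256 + sum1 = 54·256 + 183 = 14007 = 0x36B7.

36B7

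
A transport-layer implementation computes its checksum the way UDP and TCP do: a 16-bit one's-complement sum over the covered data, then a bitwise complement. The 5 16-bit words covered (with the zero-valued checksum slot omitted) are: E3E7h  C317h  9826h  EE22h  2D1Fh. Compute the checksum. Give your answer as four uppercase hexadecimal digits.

One's-complement addition (fold any carry out of bit 15 back into bit 0):
  0xE3E7 + 0xC317 = 0x1A6FE → wrap carry → 0xA6FF
  0xA6FF + 0x9826 = 0x13F25 → wrap carry → 0x3F26
  0x3F26 + 0xEE22 = 0x12D48 → wrap carry → 0x2D49
  0x2D49 + 0x2D1F = 0x05A68
One's-complement sum = 0x5A68.
Checksum = ~0x5A68 & 0xFFFF = 0xA597.

A597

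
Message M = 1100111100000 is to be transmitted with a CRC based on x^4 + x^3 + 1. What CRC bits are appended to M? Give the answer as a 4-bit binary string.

0010

Append 4 zeros: 11001111000000000. Divide by 11001 (XOR where the leading bit is 1):
  pos 0: 11001 XOR 11001 = 00000
  pos 5: 11100 XOR 11001 = 00101
  pos 7: 10100 XOR 11001 = 01101
  pos 8: 11010 XOR 11001 = 00011
  pos 11: 11000 XOR 11001 = 00001
Remainder (last 4 bits) = 0010. This is the CRC / FCS.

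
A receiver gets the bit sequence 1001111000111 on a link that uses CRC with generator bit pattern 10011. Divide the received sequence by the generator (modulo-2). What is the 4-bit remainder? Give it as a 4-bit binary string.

Modulo-2 division of 1001111000111 by 10011:
  pos 0: 10011 XOR 10011 = 00000
  pos 5: 11000 XOR 10011 = 01011
  pos 6: 10111 XOR 10011 = 00100
  pos 8: 10011 XOR 10011 = 00000
Remainder = 0000 (zero — the frame passes the CRC check).

0000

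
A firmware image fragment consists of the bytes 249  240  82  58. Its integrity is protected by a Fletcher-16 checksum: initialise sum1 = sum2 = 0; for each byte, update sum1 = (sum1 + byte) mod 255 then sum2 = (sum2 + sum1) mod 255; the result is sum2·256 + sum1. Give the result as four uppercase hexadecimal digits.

Running sums (mod 255):
  after byte 0 (249): sum1=249, sum2=249
  after byte 1 (240): sum1=234, sum2=228
  after byte 2 (82): sum1=61, sum2=34
  after byte 3 (58): sum1=119, sum2=153
Checksum = sum2·256 + sum1 = 153·256 + 119 = 39287 = 0x9977.

9977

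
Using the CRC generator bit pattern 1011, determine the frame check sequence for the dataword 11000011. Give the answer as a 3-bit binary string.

Append 3 zeros: 11000011000. Divide by 1011 (XOR where the leading bit is 1):
  pos 0: 1100 XOR 1011 = 0111
  pos 1: 1110 XOR 1011 = 0101
  pos 2: 1010 XOR 1011 = 0001
  pos 5: 1110 XOR 1011 = 0101
  pos 6: 1010 XOR 1011 = 0001
Remainder (last 3 bits) = 010. This is the CRC / FCS.

010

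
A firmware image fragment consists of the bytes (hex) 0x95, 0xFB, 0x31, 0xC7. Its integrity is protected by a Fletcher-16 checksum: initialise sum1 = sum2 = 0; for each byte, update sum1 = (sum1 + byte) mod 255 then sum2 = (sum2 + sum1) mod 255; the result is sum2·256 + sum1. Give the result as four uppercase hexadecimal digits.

748A

Running sums (mod 255):
  after byte 0 (0x95): sum1=149, sum2=149
  after byte 1 (0xFB): sum1=145, sum2=39
  after byte 2 (0x31): sum1=194, sum2=233
  after byte 3 (0xC7): sum1=138, sum2=116
Checksum = sum2·256 + sum1 = 116·256 + 138 = 29834 = 0x748A.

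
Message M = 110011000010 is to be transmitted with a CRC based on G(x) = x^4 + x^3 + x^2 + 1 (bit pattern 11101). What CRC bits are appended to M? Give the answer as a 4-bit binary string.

0001

Append 4 zeros: 1100110000100000. Divide by 11101 (XOR where the leading bit is 1):
  pos 0: 11001 XOR 11101 = 00100
  pos 2: 10010 XOR 11101 = 01111
  pos 3: 11110 XOR 11101 = 00011
  pos 6: 11001 XOR 11101 = 00100
  pos 8: 10000 XOR 11101 = 01101
  pos 9: 11010 XOR 11101 = 00111
  pos 11: 11100 XOR 11101 = 00001
Remainder (last 4 bits) = 0001. This is the CRC / FCS.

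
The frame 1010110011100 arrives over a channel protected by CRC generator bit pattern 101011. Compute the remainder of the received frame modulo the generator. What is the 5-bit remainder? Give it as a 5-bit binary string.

11100

Modulo-2 division of 1010110011100 by 101011:
  pos 0: 101011 XOR 101011 = 000000
Remainder = 11100 (nonzero — an error is detected).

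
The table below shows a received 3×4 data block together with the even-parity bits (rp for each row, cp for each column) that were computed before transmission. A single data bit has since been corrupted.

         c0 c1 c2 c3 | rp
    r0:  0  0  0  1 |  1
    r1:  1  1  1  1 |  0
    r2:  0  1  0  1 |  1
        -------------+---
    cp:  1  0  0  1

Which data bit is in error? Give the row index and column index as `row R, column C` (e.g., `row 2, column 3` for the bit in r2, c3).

Recompute each row's even parity and compare to rp:
  r0: data parity 1, sent rp 1 → ok
  r1: data parity 0, sent rp 0 → ok
  r2: data parity 0, sent rp 1 → mismatch
Recompute each column's even parity and compare to cp:
  c0: data parity 1, sent cp 1 → ok
  c1: data parity 0, sent cp 0 → ok
  c2: data parity 1, sent cp 0 → mismatch
  c3: data parity 1, sent cp 1 → ok
Exactly one row (r2) and one column (c2) fail → the flipped bit is at their intersection.

row 2, column 2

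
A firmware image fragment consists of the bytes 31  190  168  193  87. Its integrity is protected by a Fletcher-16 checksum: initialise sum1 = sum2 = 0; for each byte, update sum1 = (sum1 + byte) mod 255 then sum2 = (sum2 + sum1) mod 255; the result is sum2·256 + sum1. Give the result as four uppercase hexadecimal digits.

6B9F

Running sums (mod 255):
  after byte 0 (31): sum1=31, sum2=31
  after byte 1 (190): sum1=221, sum2=252
  after byte 2 (168): sum1=134, sum2=131
  after byte 3 (193): sum1=72, sum2=203
  after byte 4 (87): sum1=159, sum2=107
Checksum = sum2·256 + sum1 = 107·256 + 159 = 27551 = 0x6B9F.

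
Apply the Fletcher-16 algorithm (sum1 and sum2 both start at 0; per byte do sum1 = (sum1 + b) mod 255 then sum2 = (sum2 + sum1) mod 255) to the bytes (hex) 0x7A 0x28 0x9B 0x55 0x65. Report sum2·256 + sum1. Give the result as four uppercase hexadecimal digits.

E7F8

Running sums (mod 255):
  after byte 0 (0x7A): sum1=122, sum2=122
  after byte 1 (0x28): sum1=162, sum2=29
  after byte 2 (0x9B): sum1=62, sum2=91
  after byte 3 (0x55): sum1=147, sum2=238
  after byte 4 (0x65): sum1=248, sum2=231
Checksum = sum2·256 + sum1 = 231·256 + 248 = 59384 = 0xE7F8.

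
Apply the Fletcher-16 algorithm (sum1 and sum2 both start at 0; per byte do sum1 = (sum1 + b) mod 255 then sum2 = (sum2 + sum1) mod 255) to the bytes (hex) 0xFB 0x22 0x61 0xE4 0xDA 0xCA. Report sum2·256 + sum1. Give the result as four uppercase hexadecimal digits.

Running sums (mod 255):
  after byte 0 (0xFB): sum1=251, sum2=251
  after byte 1 (0x22): sum1=30, sum2=26
  after byte 2 (0x61): sum1=127, sum2=153
  after byte 3 (0xE4): sum1=100, sum2=253
  after byte 4 (0xDA): sum1=63, sum2=61
  after byte 5 (0xCA): sum1=10, sum2=71
Checksum = sum2·256 + sum1 = 71·256 + 10 = 18186 = 0x470A.

470A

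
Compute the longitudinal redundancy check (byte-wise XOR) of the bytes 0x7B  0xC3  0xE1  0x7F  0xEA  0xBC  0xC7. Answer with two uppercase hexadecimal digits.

B7

XOR the bytes together:
  start with 0x7B
  0x7B ⊕ 0xC3 = 0xB8
  0xB8 ⊕ 0xE1 = 0x59
  0x59 ⊕ 0x7F = 0x26
  0x26 ⊕ 0xEA = 0xCC
  0xCC ⊕ 0xBC = 0x70
  0x70 ⊕ 0xC7 = 0xB7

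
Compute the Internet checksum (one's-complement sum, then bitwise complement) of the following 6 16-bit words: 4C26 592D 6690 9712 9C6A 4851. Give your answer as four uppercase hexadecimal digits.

784D

One's-complement addition (fold any carry out of bit 15 back into bit 0):
  0x4C26 + 0x592D = 0x0A553
  0xA553 + 0x6690 = 0x10BE3 → wrap carry → 0x0BE4
  0x0BE4 + 0x9712 = 0x0A2F6
  0xA2F6 + 0x9C6A = 0x13F60 → wrap carry → 0x3F61
  0x3F61 + 0x4851 = 0x087B2
One's-complement sum = 0x87B2.
Checksum = ~0x87B2 & 0xFFFF = 0x784D.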